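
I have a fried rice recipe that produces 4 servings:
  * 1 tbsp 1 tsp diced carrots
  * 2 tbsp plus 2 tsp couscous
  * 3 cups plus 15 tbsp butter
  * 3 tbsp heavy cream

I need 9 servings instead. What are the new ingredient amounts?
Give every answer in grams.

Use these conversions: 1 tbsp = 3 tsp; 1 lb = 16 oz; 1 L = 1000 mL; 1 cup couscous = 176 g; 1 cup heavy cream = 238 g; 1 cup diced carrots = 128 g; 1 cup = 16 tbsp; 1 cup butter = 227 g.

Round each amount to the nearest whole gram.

Scaling factor: 9/4 = 2.25.
diced carrots: (1 tbsp + 1 tsp = 4/3 tbsp) × 9/4 ÷ 16 tbsp/cup × 128 g/cup = 24 g
couscous: (2 tbsp + 2 tsp = 8/3 tbsp) × 9/4 ÷ 16 tbsp/cup × 176 g/cup = 66 g
butter: (3 cup + 15 tbsp = 3.9375 cup) × 9/4 × 227 g/cup ≈ 2011 g
heavy cream: 3 tbsp × 9/4 ÷ 16 tbsp/cup × 238 g/cup ≈ 100 g

diced carrots: 24 g; couscous: 66 g; butter: 2011 g; heavy cream: 100 g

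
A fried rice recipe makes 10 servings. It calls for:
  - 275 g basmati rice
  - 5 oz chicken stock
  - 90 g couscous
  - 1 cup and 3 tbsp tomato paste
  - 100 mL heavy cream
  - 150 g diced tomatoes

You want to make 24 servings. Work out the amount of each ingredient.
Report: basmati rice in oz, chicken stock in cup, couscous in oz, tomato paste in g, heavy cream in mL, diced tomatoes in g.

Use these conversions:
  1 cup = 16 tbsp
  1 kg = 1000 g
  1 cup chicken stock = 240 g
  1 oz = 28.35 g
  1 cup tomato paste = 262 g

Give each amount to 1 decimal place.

Scaling factor: 24/10 = 12/5 = 2.4.
basmati rice: 275 g × 12/5 ÷ 28.35 g/oz ≈ 23.3 oz
chicken stock: 5 oz × 12/5 × 28.35 g/oz ÷ 240 g/cup ≈ 1.4 cup
couscous: 90 g × 12/5 ÷ 28.35 g/oz ≈ 7.6 oz
tomato paste: (1 cup + 3 tbsp = 1.1875 cup) × 12/5 × 262 g/cup = 746.7 g
heavy cream: 100 mL × 12/5 = 240.0 mL
diced tomatoes: 150 g × 12/5 = 360.0 g

basmati rice: 23.3 oz; chicken stock: 1.4 cup; couscous: 7.6 oz; tomato paste: 746.7 g; heavy cream: 240.0 mL; diced tomatoes: 360.0 g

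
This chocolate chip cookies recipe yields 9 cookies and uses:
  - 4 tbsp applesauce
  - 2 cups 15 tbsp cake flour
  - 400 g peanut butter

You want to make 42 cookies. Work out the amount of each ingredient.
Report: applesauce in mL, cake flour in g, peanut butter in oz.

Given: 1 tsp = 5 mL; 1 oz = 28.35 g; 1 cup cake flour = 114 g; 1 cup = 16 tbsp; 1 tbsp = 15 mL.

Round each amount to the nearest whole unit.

applesauce: 280 mL; cake flour: 1563 g; peanut butter: 66 oz

Scaling factor: 42/9 = 14/3.
applesauce: 4 tbsp × 14/3 × 15 mL/tbsp = 280 mL
cake flour: (2 cup + 15 tbsp = 2.9375 cup) × 14/3 × 114 g/cup ≈ 1563 g
peanut butter: 400 g × 14/3 ÷ 28.35 g/oz ≈ 66 oz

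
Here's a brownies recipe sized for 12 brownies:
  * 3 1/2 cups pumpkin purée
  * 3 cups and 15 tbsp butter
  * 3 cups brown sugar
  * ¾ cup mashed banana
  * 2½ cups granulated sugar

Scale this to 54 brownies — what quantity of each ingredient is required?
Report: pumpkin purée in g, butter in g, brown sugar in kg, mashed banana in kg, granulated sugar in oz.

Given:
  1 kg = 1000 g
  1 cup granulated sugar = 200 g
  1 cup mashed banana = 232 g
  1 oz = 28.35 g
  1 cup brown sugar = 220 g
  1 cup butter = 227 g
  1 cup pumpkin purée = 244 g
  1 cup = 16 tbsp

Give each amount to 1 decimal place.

pumpkin purée: 3843.0 g; butter: 4022.2 g; brown sugar: 3.0 kg; mashed banana: 0.8 kg; granulated sugar: 79.4 oz

Scaling factor: 54/12 = 9/2 = 4.5.
pumpkin purée: 3.5 cup × 9/2 × 244 g/cup = 3843.0 g
butter: (3 cup + 15 tbsp = 3.9375 cup) × 9/2 × 227 g/cup ≈ 4022.2 g
brown sugar: 3 cup × 9/2 × 220 g/cup ÷ 1000 g/kg ≈ 3.0 kg
mashed banana: 0.75 cup × 9/2 × 232 g/cup ÷ 1000 g/kg ≈ 0.8 kg
granulated sugar: 2.5 cup × 9/2 × 200 g/cup ÷ 28.35 g/oz ≈ 79.4 oz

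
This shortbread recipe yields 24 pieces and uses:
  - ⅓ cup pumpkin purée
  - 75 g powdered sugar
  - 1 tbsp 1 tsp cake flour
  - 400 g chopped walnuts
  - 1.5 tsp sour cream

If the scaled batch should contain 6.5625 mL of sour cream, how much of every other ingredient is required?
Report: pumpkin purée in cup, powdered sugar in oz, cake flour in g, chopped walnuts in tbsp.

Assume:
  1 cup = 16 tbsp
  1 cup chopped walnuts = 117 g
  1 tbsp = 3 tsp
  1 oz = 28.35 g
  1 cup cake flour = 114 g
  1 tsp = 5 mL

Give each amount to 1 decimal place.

The original recipe has 7.5 mL of sour cream, so the scaling factor is 6.5625 ÷ 7.5 = 7/8 = 0.875.
pumpkin purée: 1/3 cup × 7/8 ≈ 0.3 cup
powdered sugar: 75 g × 7/8 ÷ 28.35 g/oz ≈ 2.3 oz
cake flour: (1 tbsp + 1 tsp = 4/3 tbsp) × 7/8 ÷ 16 tbsp/cup × 114 g/cup ≈ 8.3 g
chopped walnuts: 400 g × 7/8 ÷ 117 g/cup × 16 tbsp/cup ≈ 47.9 tbsp

pumpkin purée: 0.3 cup; powdered sugar: 2.3 oz; cake flour: 8.3 g; chopped walnuts: 47.9 tbsp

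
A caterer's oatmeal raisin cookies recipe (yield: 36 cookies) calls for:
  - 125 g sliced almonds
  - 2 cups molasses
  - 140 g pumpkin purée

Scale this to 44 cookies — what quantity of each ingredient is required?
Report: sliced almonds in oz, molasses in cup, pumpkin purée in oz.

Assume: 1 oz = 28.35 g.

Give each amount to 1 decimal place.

sliced almonds: 5.4 oz; molasses: 2.4 cup; pumpkin purée: 6.0 oz

Scaling factor: 44/36 = 11/9.
sliced almonds: 125 g × 11/9 ÷ 28.35 g/oz ≈ 5.4 oz
molasses: 2 cup × 11/9 ≈ 2.4 cup
pumpkin purée: 140 g × 11/9 ÷ 28.35 g/oz ≈ 6.0 oz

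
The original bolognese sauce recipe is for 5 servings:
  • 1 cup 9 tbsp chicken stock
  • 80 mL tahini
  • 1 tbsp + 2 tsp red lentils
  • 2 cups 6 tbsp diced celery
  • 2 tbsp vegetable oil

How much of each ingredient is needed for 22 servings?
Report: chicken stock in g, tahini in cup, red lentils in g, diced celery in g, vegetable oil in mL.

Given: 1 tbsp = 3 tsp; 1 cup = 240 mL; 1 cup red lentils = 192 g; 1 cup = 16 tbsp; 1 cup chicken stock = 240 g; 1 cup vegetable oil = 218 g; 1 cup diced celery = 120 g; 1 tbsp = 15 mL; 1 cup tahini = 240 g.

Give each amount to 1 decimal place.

chicken stock: 1650.0 g; tahini: 1.5 cup; red lentils: 88.0 g; diced celery: 1254.0 g; vegetable oil: 132.0 mL

Scaling factor: 22/5 = 4.4.
chicken stock: (1 cup + 9 tbsp = 1.5625 cup) × 22/5 × 240 g/cup = 1650.0 g
tahini: 80 mL × 22/5 ÷ 240 mL/cup ≈ 1.5 cup
red lentils: (1 tbsp + 2 tsp = 5/3 tbsp) × 22/5 ÷ 16 tbsp/cup × 192 g/cup = 88.0 g
diced celery: (2 cup + 6 tbsp = 2.375 cup) × 22/5 × 120 g/cup = 1254.0 g
vegetable oil: 2 tbsp × 22/5 × 15 mL/tbsp = 132.0 mL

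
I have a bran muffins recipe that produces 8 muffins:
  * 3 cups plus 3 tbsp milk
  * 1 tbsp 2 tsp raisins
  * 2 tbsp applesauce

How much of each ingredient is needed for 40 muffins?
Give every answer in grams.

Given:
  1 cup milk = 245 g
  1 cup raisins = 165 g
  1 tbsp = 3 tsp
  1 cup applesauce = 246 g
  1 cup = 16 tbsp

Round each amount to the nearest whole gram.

Scaling factor: 40/8 = 5.
milk: (3 cup + 3 tbsp = 3.1875 cup) × 5 × 245 g/cup ≈ 3905 g
raisins: (1 tbsp + 2 tsp = 5/3 tbsp) × 5 ÷ 16 tbsp/cup × 165 g/cup ≈ 86 g
applesauce: 2 tbsp × 5 ÷ 16 tbsp/cup × 246 g/cup ≈ 154 g

milk: 3905 g; raisins: 86 g; applesauce: 154 g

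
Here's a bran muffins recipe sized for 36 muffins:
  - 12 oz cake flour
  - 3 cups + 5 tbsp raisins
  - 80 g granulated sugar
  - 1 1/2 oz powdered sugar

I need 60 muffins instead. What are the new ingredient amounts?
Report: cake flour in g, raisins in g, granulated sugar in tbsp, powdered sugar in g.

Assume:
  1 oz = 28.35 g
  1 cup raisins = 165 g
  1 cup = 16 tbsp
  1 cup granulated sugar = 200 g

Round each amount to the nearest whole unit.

cake flour: 567 g; raisins: 911 g; granulated sugar: 11 tbsp; powdered sugar: 71 g

Scaling factor: 60/36 = 5/3.
cake flour: 12 oz × 5/3 × 28.35 g/oz = 567 g
raisins: (3 cup + 5 tbsp = 3.3125 cup) × 5/3 × 165 g/cup ≈ 911 g
granulated sugar: 80 g × 5/3 ÷ 200 g/cup × 16 tbsp/cup ≈ 11 tbsp
powdered sugar: 1.5 oz × 5/3 × 28.35 g/oz ≈ 71 g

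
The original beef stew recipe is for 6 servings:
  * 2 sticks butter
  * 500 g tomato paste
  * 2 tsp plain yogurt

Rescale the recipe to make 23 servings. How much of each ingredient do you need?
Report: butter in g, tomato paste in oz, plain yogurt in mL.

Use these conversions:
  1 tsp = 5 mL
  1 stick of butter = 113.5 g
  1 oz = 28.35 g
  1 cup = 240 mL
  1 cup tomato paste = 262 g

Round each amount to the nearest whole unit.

butter: 870 g; tomato paste: 68 oz; plain yogurt: 38 mL

Scaling factor: 23/6.
butter: 2 stick × 23/6 × 113.5 g/stick ≈ 870 g
tomato paste: 500 g × 23/6 ÷ 28.35 g/oz ≈ 68 oz
plain yogurt: 2 tsp × 23/6 × 5 mL/tsp ≈ 38 mL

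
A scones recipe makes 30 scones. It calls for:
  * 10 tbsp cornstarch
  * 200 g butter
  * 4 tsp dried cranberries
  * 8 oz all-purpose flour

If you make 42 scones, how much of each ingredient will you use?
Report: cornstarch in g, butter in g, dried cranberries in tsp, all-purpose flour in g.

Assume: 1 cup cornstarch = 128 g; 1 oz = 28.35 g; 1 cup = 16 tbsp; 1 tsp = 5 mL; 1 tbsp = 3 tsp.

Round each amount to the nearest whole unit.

cornstarch: 112 g; butter: 280 g; dried cranberries: 6 tsp; all-purpose flour: 318 g

Scaling factor: 42/30 = 7/5 = 1.4.
cornstarch: 10 tbsp × 7/5 ÷ 16 tbsp/cup × 128 g/cup = 112 g
butter: 200 g × 7/5 = 280 g
dried cranberries: 4 tsp × 7/5 ≈ 6 tsp
all-purpose flour: 8 oz × 7/5 × 28.35 g/oz ≈ 318 g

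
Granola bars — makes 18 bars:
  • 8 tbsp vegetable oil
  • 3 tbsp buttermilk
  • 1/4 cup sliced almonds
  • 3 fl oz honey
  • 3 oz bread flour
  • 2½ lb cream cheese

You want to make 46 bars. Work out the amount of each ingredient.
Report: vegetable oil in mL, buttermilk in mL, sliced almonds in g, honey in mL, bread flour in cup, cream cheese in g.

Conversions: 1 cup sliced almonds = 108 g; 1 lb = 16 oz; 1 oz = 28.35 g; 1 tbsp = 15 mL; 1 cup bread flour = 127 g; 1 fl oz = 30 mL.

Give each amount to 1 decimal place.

vegetable oil: 306.7 mL; buttermilk: 115.0 mL; sliced almonds: 69.0 g; honey: 230.0 mL; bread flour: 1.7 cup; cream cheese: 2898.0 g

Scaling factor: 46/18 = 23/9.
vegetable oil: 8 tbsp × 23/9 × 15 mL/tbsp ≈ 306.7 mL
buttermilk: 3 tbsp × 23/9 × 15 mL/tbsp = 115.0 mL
sliced almonds: 0.25 cup × 23/9 × 108 g/cup = 69.0 g
honey: 3 fl oz × 23/9 × 30 mL/fl oz = 230.0 mL
bread flour: 3 oz × 23/9 × 28.35 g/oz ÷ 127 g/cup ≈ 1.7 cup
cream cheese: 2.5 lb × 23/9 × 16 oz/lb × 28.35 g/oz = 2898.0 g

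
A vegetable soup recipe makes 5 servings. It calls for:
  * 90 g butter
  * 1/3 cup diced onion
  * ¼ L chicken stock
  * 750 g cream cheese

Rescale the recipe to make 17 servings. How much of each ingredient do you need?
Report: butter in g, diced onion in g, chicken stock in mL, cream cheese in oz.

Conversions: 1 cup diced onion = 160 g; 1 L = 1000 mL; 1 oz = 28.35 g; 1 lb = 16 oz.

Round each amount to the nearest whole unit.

butter: 306 g; diced onion: 181 g; chicken stock: 850 mL; cream cheese: 90 oz

Scaling factor: 17/5 = 3.4.
butter: 90 g × 17/5 = 306 g
diced onion: 1/3 cup × 17/5 × 160 g/cup ≈ 181 g
chicken stock: 0.25 L × 17/5 × 1000 mL/L = 850 mL
cream cheese: 750 g × 17/5 ÷ 28.35 g/oz ≈ 90 oz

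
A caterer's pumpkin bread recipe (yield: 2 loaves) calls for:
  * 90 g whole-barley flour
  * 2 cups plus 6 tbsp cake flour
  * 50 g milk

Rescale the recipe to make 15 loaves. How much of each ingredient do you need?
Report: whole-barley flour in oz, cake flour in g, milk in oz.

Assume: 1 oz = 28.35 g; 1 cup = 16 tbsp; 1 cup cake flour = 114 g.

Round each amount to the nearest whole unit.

whole-barley flour: 24 oz; cake flour: 2031 g; milk: 13 oz

Scaling factor: 15/2 = 7.5.
whole-barley flour: 90 g × 15/2 ÷ 28.35 g/oz ≈ 24 oz
cake flour: (2 cup + 6 tbsp = 2.375 cup) × 15/2 × 114 g/cup ≈ 2031 g
milk: 50 g × 15/2 ÷ 28.35 g/oz ≈ 13 oz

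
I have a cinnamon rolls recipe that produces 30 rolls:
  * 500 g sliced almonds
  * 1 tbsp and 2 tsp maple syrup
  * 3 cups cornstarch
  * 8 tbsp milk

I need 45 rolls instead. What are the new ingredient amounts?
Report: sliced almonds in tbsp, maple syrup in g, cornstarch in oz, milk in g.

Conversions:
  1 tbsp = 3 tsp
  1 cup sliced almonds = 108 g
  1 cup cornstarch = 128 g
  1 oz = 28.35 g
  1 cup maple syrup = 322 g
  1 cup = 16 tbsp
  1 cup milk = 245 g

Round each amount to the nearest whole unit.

sliced almonds: 111 tbsp; maple syrup: 50 g; cornstarch: 20 oz; milk: 184 g

Scaling factor: 45/30 = 3/2 = 1.5.
sliced almonds: 500 g × 3/2 ÷ 108 g/cup × 16 tbsp/cup ≈ 111 tbsp
maple syrup: (1 tbsp + 2 tsp = 5/3 tbsp) × 3/2 ÷ 16 tbsp/cup × 322 g/cup ≈ 50 g
cornstarch: 3 cup × 3/2 × 128 g/cup ÷ 28.35 g/oz ≈ 20 oz
milk: 8 tbsp × 3/2 ÷ 16 tbsp/cup × 245 g/cup ≈ 184 g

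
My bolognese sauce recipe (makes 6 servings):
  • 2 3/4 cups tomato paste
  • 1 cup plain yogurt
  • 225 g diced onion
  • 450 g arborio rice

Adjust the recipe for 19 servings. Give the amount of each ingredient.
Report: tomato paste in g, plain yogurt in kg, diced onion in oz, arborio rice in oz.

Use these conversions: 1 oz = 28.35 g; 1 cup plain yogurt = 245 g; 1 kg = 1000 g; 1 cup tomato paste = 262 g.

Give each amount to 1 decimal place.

tomato paste: 2281.6 g; plain yogurt: 0.8 kg; diced onion: 25.1 oz; arborio rice: 50.3 oz

Scaling factor: 19/6.
tomato paste: 2.75 cup × 19/6 × 262 g/cup ≈ 2281.6 g
plain yogurt: 1 cup × 19/6 × 245 g/cup ÷ 1000 g/kg ≈ 0.8 kg
diced onion: 225 g × 19/6 ÷ 28.35 g/oz ≈ 25.1 oz
arborio rice: 450 g × 19/6 ÷ 28.35 g/oz ≈ 50.3 oz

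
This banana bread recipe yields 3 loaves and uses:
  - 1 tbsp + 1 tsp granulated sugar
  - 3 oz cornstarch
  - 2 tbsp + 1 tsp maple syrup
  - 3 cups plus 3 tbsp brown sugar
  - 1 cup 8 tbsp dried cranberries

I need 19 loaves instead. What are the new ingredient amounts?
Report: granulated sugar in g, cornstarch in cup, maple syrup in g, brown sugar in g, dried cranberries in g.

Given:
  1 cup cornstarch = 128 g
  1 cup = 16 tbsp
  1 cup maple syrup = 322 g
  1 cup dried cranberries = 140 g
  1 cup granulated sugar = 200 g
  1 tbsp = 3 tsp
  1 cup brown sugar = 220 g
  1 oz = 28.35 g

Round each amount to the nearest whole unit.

Scaling factor: 19/3.
granulated sugar: (1 tbsp + 1 tsp = 4/3 tbsp) × 19/3 ÷ 16 tbsp/cup × 200 g/cup ≈ 106 g
cornstarch: 3 oz × 19/3 × 28.35 g/oz ÷ 128 g/cup ≈ 4 cup
maple syrup: (2 tbsp + 1 tsp = 7/3 tbsp) × 19/3 ÷ 16 tbsp/cup × 322 g/cup ≈ 297 g
brown sugar: (3 cup + 3 tbsp = 3.1875 cup) × 19/3 × 220 g/cup ≈ 4441 g
dried cranberries: (1 cup + 8 tbsp = 1.5 cup) × 19/3 × 140 g/cup = 1330 g

granulated sugar: 106 g; cornstarch: 4 cup; maple syrup: 297 g; brown sugar: 4441 g; dried cranberries: 1330 g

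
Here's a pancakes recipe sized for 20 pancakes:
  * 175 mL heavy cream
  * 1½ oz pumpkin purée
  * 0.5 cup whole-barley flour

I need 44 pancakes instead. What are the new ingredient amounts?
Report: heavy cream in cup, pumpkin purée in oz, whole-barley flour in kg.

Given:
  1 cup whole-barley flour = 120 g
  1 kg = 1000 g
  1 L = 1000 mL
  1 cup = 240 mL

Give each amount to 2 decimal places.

heavy cream: 1.60 cup; pumpkin purée: 3.30 oz; whole-barley flour: 0.13 kg

Scaling factor: 44/20 = 11/5 = 2.2.
heavy cream: 175 mL × 11/5 ÷ 240 mL/cup ≈ 1.60 cup
pumpkin purée: 1.5 oz × 11/5 = 3.30 oz
whole-barley flour: 0.5 cup × 11/5 × 120 g/cup ÷ 1000 g/kg ≈ 0.13 kg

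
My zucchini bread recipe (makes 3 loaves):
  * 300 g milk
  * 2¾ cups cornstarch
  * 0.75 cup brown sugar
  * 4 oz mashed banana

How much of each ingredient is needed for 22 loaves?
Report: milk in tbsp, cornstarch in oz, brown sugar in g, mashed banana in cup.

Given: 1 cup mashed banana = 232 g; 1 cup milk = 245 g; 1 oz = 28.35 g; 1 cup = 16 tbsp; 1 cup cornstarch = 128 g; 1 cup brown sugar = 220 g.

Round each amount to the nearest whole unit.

Scaling factor: 22/3.
milk: 300 g × 22/3 ÷ 245 g/cup × 16 tbsp/cup ≈ 144 tbsp
cornstarch: 2.75 cup × 22/3 × 128 g/cup ÷ 28.35 g/oz ≈ 91 oz
brown sugar: 0.75 cup × 22/3 × 220 g/cup = 1210 g
mashed banana: 4 oz × 22/3 × 28.35 g/oz ÷ 232 g/cup ≈ 4 cup

milk: 144 tbsp; cornstarch: 91 oz; brown sugar: 1210 g; mashed banana: 4 cup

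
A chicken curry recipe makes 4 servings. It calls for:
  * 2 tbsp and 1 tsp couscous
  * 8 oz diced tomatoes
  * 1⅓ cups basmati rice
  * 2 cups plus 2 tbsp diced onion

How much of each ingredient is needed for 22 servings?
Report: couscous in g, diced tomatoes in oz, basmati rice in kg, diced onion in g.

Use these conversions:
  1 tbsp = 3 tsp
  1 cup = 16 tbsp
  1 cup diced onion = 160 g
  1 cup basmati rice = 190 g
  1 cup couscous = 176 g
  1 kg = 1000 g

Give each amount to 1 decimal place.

Scaling factor: 22/4 = 11/2 = 5.5.
couscous: (2 tbsp + 1 tsp = 7/3 tbsp) × 11/2 ÷ 16 tbsp/cup × 176 g/cup ≈ 141.2 g
diced tomatoes: 8 oz × 11/2 = 44.0 oz
basmati rice: 4/3 cup × 11/2 × 190 g/cup ÷ 1000 g/kg ≈ 1.4 kg
diced onion: (2 cup + 2 tbsp = 2.125 cup) × 11/2 × 160 g/cup = 1870.0 g

couscous: 141.2 g; diced tomatoes: 44.0 oz; basmati rice: 1.4 kg; diced onion: 1870.0 g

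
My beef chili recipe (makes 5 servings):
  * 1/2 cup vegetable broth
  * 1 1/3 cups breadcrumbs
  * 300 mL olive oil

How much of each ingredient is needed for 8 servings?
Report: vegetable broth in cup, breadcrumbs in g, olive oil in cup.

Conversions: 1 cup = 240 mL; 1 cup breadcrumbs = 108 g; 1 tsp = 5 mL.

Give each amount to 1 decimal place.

Scaling factor: 8/5 = 1.6.
vegetable broth: 0.5 cup × 8/5 = 0.8 cup
breadcrumbs: 4/3 cup × 8/5 × 108 g/cup = 230.4 g
olive oil: 300 mL × 8/5 ÷ 240 mL/cup = 2.0 cup

vegetable broth: 0.8 cup; breadcrumbs: 230.4 g; olive oil: 2.0 cup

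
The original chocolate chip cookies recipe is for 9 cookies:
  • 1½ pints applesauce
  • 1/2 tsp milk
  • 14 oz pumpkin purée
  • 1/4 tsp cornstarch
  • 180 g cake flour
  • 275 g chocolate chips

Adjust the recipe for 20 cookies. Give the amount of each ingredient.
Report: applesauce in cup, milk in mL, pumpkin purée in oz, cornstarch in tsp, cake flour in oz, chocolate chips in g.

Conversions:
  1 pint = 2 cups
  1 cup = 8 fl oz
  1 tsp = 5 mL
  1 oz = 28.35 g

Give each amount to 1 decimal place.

Scaling factor: 20/9.
applesauce: 1.5 pint × 20/9 × 2 cup/pint ≈ 6.7 cup
milk: 0.5 tsp × 20/9 × 5 mL/tsp ≈ 5.6 mL
pumpkin purée: 14 oz × 20/9 ≈ 31.1 oz
cornstarch: 0.25 tsp × 20/9 ≈ 0.6 tsp
cake flour: 180 g × 20/9 ÷ 28.35 g/oz ≈ 14.1 oz
chocolate chips: 275 g × 20/9 ≈ 611.1 g

applesauce: 6.7 cup; milk: 5.6 mL; pumpkin purée: 31.1 oz; cornstarch: 0.6 tsp; cake flour: 14.1 oz; chocolate chips: 611.1 g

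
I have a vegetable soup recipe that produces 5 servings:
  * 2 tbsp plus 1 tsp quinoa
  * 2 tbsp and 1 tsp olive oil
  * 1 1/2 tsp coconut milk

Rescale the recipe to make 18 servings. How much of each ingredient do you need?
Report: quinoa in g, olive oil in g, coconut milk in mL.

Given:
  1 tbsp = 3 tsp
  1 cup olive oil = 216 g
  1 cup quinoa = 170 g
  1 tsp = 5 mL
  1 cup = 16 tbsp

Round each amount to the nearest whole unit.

Scaling factor: 18/5 = 3.6.
quinoa: (2 tbsp + 1 tsp = 7/3 tbsp) × 18/5 ÷ 16 tbsp/cup × 170 g/cup ≈ 89 g
olive oil: (2 tbsp + 1 tsp = 7/3 tbsp) × 18/5 ÷ 16 tbsp/cup × 216 g/cup ≈ 113 g
coconut milk: 1.5 tsp × 18/5 × 5 mL/tsp = 27 mL

quinoa: 89 g; olive oil: 113 g; coconut milk: 27 mL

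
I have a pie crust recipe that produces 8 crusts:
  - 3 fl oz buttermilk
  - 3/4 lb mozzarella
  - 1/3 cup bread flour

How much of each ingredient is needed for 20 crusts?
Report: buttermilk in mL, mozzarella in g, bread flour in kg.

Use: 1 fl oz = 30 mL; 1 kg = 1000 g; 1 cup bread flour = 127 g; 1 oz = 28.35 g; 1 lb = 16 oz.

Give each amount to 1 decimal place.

buttermilk: 225.0 mL; mozzarella: 850.5 g; bread flour: 0.1 kg

Scaling factor: 20/8 = 5/2 = 2.5.
buttermilk: 3 fl oz × 5/2 × 30 mL/fl oz = 225.0 mL
mozzarella: 0.75 lb × 5/2 × 16 oz/lb × 28.35 g/oz = 850.5 g
bread flour: 1/3 cup × 5/2 × 127 g/cup ÷ 1000 g/kg ≈ 0.1 kg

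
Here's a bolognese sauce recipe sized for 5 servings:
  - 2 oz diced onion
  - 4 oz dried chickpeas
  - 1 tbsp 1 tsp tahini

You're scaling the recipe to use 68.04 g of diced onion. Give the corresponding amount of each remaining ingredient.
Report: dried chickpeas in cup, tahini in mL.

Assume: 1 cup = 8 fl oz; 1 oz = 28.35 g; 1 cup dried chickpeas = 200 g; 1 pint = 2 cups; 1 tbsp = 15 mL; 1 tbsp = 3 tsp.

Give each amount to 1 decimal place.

The original recipe has 56.7 g of diced onion, so the scaling factor is 68.04 ÷ 56.7 = 6/5 = 1.2.
dried chickpeas: 4 oz × 6/5 × 28.35 g/oz ÷ 200 g/cup ≈ 0.7 cup
tahini: (1 tbsp + 1 tsp = 4/3 tbsp) × 6/5 × 15 mL/tbsp = 24.0 mL

dried chickpeas: 0.7 cup; tahini: 24.0 mL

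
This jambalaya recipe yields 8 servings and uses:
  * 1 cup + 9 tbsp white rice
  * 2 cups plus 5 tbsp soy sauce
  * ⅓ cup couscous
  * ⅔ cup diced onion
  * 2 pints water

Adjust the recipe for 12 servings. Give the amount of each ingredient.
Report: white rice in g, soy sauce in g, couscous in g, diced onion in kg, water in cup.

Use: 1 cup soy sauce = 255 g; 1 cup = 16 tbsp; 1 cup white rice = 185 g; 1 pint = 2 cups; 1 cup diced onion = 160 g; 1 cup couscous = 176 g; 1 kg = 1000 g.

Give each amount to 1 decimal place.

white rice: 433.6 g; soy sauce: 884.5 g; couscous: 88.0 g; diced onion: 0.2 kg; water: 6.0 cup

Scaling factor: 12/8 = 3/2 = 1.5.
white rice: (1 cup + 9 tbsp = 1.5625 cup) × 3/2 × 185 g/cup ≈ 433.6 g
soy sauce: (2 cup + 5 tbsp = 2.3125 cup) × 3/2 × 255 g/cup ≈ 884.5 g
couscous: 1/3 cup × 3/2 × 176 g/cup = 88.0 g
diced onion: 2/3 cup × 3/2 × 160 g/cup ÷ 1000 g/kg ≈ 0.2 kg
water: 2 pint × 3/2 × 2 cup/pint = 6.0 cup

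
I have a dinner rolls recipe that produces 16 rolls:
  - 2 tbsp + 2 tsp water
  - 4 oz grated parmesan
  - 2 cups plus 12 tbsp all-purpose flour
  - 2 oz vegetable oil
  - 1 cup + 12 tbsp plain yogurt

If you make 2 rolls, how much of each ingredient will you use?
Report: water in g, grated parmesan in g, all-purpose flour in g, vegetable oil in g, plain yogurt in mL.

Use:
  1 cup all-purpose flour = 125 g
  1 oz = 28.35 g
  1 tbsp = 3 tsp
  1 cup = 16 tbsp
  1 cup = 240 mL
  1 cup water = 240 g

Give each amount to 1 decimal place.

Scaling factor: 2/16 = 1/8 = 0.125.
water: (2 tbsp + 2 tsp = 8/3 tbsp) × 1/8 ÷ 16 tbsp/cup × 240 g/cup = 5.0 g
grated parmesan: 4 oz × 1/8 × 28.35 g/oz ≈ 14.2 g
all-purpose flour: (2 cup + 12 tbsp = 2.75 cup) × 1/8 × 125 g/cup ≈ 43.0 g
vegetable oil: 2 oz × 1/8 × 28.35 g/oz ≈ 7.1 g
plain yogurt: (1 cup + 12 tbsp = 1.75 cup) × 1/8 × 240 mL/cup = 52.5 mL

water: 5.0 g; grated parmesan: 14.2 g; all-purpose flour: 43.0 g; vegetable oil: 7.1 g; plain yogurt: 52.5 mL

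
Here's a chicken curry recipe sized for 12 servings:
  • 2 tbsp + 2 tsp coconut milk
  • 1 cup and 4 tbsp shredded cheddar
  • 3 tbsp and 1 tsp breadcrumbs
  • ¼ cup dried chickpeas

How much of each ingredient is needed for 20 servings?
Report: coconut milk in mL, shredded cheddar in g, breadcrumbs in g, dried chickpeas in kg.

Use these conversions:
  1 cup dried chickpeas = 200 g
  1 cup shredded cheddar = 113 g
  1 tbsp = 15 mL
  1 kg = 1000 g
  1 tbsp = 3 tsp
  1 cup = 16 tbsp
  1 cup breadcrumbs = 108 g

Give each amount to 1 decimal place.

Scaling factor: 20/12 = 5/3.
coconut milk: (2 tbsp + 2 tsp = 8/3 tbsp) × 5/3 × 15 mL/tbsp ≈ 66.7 mL
shredded cheddar: (1 cup + 4 tbsp = 1.25 cup) × 5/3 × 113 g/cup ≈ 235.4 g
breadcrumbs: (3 tbsp + 1 tsp = 10/3 tbsp) × 5/3 ÷ 16 tbsp/cup × 108 g/cup = 37.5 g
dried chickpeas: 0.25 cup × 5/3 × 200 g/cup ÷ 1000 g/kg ≈ 0.1 kg

coconut milk: 66.7 mL; shredded cheddar: 235.4 g; breadcrumbs: 37.5 g; dried chickpeas: 0.1 kg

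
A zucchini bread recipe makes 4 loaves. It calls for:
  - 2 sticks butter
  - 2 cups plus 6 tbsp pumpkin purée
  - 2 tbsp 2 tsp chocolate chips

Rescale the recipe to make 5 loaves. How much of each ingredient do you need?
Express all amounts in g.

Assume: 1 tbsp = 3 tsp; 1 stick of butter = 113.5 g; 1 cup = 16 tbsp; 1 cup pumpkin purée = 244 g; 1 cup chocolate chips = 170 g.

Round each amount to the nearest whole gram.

Scaling factor: 5/4 = 1.25.
butter: 2 stick × 5/4 × 113.5 g/stick ≈ 284 g
pumpkin purée: (2 cup + 6 tbsp = 2.375 cup) × 5/4 × 244 g/cup ≈ 724 g
chocolate chips: (2 tbsp + 2 tsp = 8/3 tbsp) × 5/4 ÷ 16 tbsp/cup × 170 g/cup ≈ 35 g

butter: 284 g; pumpkin purée: 724 g; chocolate chips: 35 g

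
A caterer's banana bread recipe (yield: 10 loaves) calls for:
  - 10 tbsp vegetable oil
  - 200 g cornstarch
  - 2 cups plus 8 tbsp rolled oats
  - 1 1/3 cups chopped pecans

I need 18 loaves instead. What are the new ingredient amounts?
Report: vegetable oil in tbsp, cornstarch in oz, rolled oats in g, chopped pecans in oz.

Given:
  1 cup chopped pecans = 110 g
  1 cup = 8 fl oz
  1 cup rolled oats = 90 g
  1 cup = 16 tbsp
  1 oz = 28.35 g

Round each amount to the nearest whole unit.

vegetable oil: 18 tbsp; cornstarch: 13 oz; rolled oats: 405 g; chopped pecans: 9 oz

Scaling factor: 18/10 = 9/5 = 1.8.
vegetable oil: 10 tbsp × 9/5 = 18 tbsp
cornstarch: 200 g × 9/5 ÷ 28.35 g/oz ≈ 13 oz
rolled oats: (2 cup + 8 tbsp = 2.5 cup) × 9/5 × 90 g/cup = 405 g
chopped pecans: 4/3 cup × 9/5 × 110 g/cup ÷ 28.35 g/oz ≈ 9 oz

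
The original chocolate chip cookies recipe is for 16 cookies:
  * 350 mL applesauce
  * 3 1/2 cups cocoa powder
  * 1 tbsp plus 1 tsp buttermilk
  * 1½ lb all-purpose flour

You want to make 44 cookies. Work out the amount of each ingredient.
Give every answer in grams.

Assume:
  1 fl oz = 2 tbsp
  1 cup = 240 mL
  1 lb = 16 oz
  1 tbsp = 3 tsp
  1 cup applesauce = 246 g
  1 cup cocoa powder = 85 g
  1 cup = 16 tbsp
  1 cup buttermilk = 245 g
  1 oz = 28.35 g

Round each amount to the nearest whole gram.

applesauce: 987 g; cocoa powder: 818 g; buttermilk: 56 g; all-purpose flour: 1871 g

Scaling factor: 44/16 = 11/4 = 2.75.
applesauce: 350 mL × 11/4 ÷ 240 mL/cup × 246 g/cup ≈ 987 g
cocoa powder: 3.5 cup × 11/4 × 85 g/cup ≈ 818 g
buttermilk: (1 tbsp + 1 tsp = 4/3 tbsp) × 11/4 ÷ 16 tbsp/cup × 245 g/cup ≈ 56 g
all-purpose flour: 1.5 lb × 11/4 × 16 oz/lb × 28.35 g/oz ≈ 1871 g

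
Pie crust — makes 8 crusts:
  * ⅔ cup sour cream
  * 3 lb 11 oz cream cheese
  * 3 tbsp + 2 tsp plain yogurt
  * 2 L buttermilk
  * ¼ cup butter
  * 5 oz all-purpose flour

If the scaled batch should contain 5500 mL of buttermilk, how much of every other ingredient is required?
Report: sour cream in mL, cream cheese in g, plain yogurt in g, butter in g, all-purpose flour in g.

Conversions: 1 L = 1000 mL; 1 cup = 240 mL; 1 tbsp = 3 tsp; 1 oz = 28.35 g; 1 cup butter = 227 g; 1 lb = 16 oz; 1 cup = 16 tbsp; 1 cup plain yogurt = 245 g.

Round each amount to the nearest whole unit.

The original recipe has 2000 mL of buttermilk, so the scaling factor is 5500 ÷ 2000 = 11/4 = 2.75.
sour cream: 2/3 cup × 11/4 × 240 mL/cup = 440 mL
cream cheese: (3 lb + 11 oz = 3.6875 lb) × 11/4 × 16 oz/lb × 28.35 g/oz ≈ 4600 g
plain yogurt: (3 tbsp + 2 tsp = 11/3 tbsp) × 11/4 ÷ 16 tbsp/cup × 245 g/cup ≈ 154 g
butter: 0.25 cup × 11/4 × 227 g/cup ≈ 156 g
all-purpose flour: 5 oz × 11/4 × 28.35 g/oz ≈ 390 g

sour cream: 440 mL; cream cheese: 4600 g; plain yogurt: 154 g; butter: 156 g; all-purpose flour: 390 g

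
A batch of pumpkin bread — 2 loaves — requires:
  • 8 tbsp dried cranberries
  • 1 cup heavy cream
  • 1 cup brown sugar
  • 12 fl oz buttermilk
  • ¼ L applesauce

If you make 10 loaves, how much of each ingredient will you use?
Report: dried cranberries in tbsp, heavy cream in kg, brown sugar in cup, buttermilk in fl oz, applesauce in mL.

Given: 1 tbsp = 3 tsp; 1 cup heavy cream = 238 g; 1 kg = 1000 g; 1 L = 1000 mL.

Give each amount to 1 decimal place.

dried cranberries: 40.0 tbsp; heavy cream: 1.2 kg; brown sugar: 5.0 cup; buttermilk: 60.0 fl oz; applesauce: 1250.0 mL

Scaling factor: 10/2 = 5.
dried cranberries: 8 tbsp × 5 = 40.0 tbsp
heavy cream: 1 cup × 5 × 238 g/cup ÷ 1000 g/kg ≈ 1.2 kg
brown sugar: 1 cup × 5 = 5.0 cup
buttermilk: 12 fl oz × 5 = 60.0 fl oz
applesauce: 0.25 L × 5 × 1000 mL/L = 1250.0 mL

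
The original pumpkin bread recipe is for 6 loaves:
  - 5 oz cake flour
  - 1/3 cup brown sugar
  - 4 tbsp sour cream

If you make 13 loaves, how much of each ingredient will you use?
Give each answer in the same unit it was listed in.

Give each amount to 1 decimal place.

cake flour: 10.8 oz; brown sugar: 0.7 cup; sour cream: 8.7 tbsp

Scaling factor: 13/6.
cake flour: 5 oz × 13/6 ≈ 10.8 oz
brown sugar: 1/3 cup × 13/6 ≈ 0.7 cup
sour cream: 4 tbsp × 13/6 ≈ 8.7 tbsp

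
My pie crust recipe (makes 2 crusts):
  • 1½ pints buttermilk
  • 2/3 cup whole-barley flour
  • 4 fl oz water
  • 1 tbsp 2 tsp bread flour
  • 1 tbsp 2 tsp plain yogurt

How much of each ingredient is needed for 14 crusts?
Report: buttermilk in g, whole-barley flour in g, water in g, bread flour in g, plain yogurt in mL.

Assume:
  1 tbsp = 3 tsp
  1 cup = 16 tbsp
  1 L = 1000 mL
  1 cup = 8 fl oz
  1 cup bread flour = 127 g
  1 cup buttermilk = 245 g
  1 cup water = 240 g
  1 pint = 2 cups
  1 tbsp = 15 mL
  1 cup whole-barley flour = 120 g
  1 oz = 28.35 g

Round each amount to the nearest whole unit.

buttermilk: 5145 g; whole-barley flour: 560 g; water: 840 g; bread flour: 93 g; plain yogurt: 175 mL

Scaling factor: 14/2 = 7.
buttermilk: 1.5 pint × 7 × 2 cup/pint × 245 g/cup = 5145 g
whole-barley flour: 2/3 cup × 7 × 120 g/cup = 560 g
water: 4 fl oz × 7 ÷ 8 fl oz/cup × 240 g/cup = 840 g
bread flour: (1 tbsp + 2 tsp = 5/3 tbsp) × 7 ÷ 16 tbsp/cup × 127 g/cup ≈ 93 g
plain yogurt: (1 tbsp + 2 tsp = 5/3 tbsp) × 7 × 15 mL/tbsp = 175 mL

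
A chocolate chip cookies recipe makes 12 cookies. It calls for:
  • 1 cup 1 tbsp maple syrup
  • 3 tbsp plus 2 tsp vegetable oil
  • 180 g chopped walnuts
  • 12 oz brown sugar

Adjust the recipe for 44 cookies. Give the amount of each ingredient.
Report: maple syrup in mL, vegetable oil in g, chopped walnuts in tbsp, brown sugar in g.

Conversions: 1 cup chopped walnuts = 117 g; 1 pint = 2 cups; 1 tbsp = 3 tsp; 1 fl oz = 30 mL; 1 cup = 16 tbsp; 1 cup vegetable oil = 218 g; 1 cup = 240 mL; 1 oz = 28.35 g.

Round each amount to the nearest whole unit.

Scaling factor: 44/12 = 11/3.
maple syrup: (1 cup + 1 tbsp = 1.0625 cup) × 11/3 × 240 mL/cup = 935 mL
vegetable oil: (3 tbsp + 2 tsp = 11/3 tbsp) × 11/3 ÷ 16 tbsp/cup × 218 g/cup ≈ 183 g
chopped walnuts: 180 g × 11/3 ÷ 117 g/cup × 16 tbsp/cup ≈ 90 tbsp
brown sugar: 12 oz × 11/3 × 28.35 g/oz ≈ 1247 g

maple syrup: 935 mL; vegetable oil: 183 g; chopped walnuts: 90 tbsp; brown sugar: 1247 g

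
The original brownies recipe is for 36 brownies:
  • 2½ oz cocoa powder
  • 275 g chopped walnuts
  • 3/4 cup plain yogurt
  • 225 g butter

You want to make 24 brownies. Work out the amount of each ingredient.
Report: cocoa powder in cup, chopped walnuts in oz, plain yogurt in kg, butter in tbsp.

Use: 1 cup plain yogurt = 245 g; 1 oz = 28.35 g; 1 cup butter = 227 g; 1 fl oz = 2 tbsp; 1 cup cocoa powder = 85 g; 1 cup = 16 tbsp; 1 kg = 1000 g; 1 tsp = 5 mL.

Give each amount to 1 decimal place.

Scaling factor: 24/36 = 2/3.
cocoa powder: 2.5 oz × 2/3 × 28.35 g/oz ÷ 85 g/cup ≈ 0.6 cup
chopped walnuts: 275 g × 2/3 ÷ 28.35 g/oz ≈ 6.5 oz
plain yogurt: 0.75 cup × 2/3 × 245 g/cup ÷ 1000 g/kg ≈ 0.1 kg
butter: 225 g × 2/3 ÷ 227 g/cup × 16 tbsp/cup ≈ 10.6 tbsp

cocoa powder: 0.6 cup; chopped walnuts: 6.5 oz; plain yogurt: 0.1 kg; butter: 10.6 tbsp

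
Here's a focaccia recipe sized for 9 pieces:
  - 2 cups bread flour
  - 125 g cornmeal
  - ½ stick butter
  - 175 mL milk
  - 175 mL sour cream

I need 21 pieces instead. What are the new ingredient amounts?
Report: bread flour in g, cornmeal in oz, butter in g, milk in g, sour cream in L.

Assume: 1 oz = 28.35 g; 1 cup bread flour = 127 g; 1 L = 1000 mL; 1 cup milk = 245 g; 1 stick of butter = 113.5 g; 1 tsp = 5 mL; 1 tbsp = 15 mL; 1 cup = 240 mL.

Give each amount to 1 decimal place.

Scaling factor: 21/9 = 7/3.
bread flour: 2 cup × 7/3 × 127 g/cup ≈ 592.7 g
cornmeal: 125 g × 7/3 ÷ 28.35 g/oz ≈ 10.3 oz
butter: 0.5 stick × 7/3 × 113.5 g/stick ≈ 132.4 g
milk: 175 mL × 7/3 ÷ 240 mL/cup × 245 g/cup ≈ 416.8 g
sour cream: 175 mL × 7/3 ÷ 1000 mL/L ≈ 0.4 L

bread flour: 592.7 g; cornmeal: 10.3 oz; butter: 132.4 g; milk: 416.8 g; sour cream: 0.4 L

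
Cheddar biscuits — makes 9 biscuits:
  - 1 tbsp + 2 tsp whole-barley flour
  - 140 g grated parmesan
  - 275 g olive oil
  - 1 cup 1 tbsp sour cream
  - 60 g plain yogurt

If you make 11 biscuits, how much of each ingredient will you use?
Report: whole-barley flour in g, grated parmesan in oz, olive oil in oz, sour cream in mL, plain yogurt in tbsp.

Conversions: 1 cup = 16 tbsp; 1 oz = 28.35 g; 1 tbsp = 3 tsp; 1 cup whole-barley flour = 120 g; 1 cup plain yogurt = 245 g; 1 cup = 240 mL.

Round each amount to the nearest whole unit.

whole-barley flour: 15 g; grated parmesan: 6 oz; olive oil: 12 oz; sour cream: 312 mL; plain yogurt: 5 tbsp

Scaling factor: 11/9.
whole-barley flour: (1 tbsp + 2 tsp = 5/3 tbsp) × 11/9 ÷ 16 tbsp/cup × 120 g/cup ≈ 15 g
grated parmesan: 140 g × 11/9 ÷ 28.35 g/oz ≈ 6 oz
olive oil: 275 g × 11/9 ÷ 28.35 g/oz ≈ 12 oz
sour cream: (1 cup + 1 tbsp = 1.0625 cup) × 11/9 × 240 mL/cup ≈ 312 mL
plain yogurt: 60 g × 11/9 ÷ 245 g/cup × 16 tbsp/cup ≈ 5 tbsp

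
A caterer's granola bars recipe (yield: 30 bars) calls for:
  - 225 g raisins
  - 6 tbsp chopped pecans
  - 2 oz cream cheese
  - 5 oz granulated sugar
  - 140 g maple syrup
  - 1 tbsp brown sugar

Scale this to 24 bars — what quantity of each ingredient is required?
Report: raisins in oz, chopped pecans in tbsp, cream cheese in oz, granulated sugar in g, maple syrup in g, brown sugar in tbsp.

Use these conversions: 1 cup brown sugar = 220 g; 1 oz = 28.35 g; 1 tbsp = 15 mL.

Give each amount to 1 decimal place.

Scaling factor: 24/30 = 4/5 = 0.8.
raisins: 225 g × 4/5 ÷ 28.35 g/oz ≈ 6.3 oz
chopped pecans: 6 tbsp × 4/5 = 4.8 tbsp
cream cheese: 2 oz × 4/5 = 1.6 oz
granulated sugar: 5 oz × 4/5 × 28.35 g/oz = 113.4 g
maple syrup: 140 g × 4/5 = 112.0 g
brown sugar: 1 tbsp × 4/5 = 0.8 tbsp

raisins: 6.3 oz; chopped pecans: 4.8 tbsp; cream cheese: 1.6 oz; granulated sugar: 113.4 g; maple syrup: 112.0 g; brown sugar: 0.8 tbsp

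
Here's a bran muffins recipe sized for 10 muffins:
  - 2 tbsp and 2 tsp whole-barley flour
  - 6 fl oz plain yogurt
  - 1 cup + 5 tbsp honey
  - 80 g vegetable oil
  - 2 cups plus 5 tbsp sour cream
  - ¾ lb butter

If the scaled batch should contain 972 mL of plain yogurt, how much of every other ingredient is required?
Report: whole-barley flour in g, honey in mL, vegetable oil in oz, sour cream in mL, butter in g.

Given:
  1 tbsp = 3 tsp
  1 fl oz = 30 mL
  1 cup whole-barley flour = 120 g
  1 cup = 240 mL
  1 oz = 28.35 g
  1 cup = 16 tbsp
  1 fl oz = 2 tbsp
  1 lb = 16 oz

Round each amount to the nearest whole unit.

The original recipe has 180 mL of plain yogurt, so the scaling factor is 972 ÷ 180 = 27/5 = 5.4.
whole-barley flour: (2 tbsp + 2 tsp = 8/3 tbsp) × 27/5 ÷ 16 tbsp/cup × 120 g/cup = 108 g
honey: (1 cup + 5 tbsp = 1.3125 cup) × 27/5 × 240 mL/cup = 1701 mL
vegetable oil: 80 g × 27/5 ÷ 28.35 g/oz ≈ 15 oz
sour cream: (2 cup + 5 tbsp = 2.3125 cup) × 27/5 × 240 mL/cup = 2997 mL
butter: 0.75 lb × 27/5 × 16 oz/lb × 28.35 g/oz ≈ 1837 g

whole-barley flour: 108 g; honey: 1701 mL; vegetable oil: 15 oz; sour cream: 2997 mL; butter: 1837 g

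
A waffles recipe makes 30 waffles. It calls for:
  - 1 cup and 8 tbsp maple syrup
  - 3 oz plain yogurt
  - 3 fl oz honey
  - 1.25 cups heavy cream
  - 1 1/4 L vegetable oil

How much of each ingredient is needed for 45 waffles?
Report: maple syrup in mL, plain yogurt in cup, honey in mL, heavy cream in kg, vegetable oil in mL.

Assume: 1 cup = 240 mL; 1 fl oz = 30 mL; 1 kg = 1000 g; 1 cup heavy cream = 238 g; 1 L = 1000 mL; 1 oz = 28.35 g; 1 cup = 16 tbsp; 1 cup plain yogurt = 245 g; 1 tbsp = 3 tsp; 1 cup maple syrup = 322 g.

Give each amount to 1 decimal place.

maple syrup: 540.0 mL; plain yogurt: 0.5 cup; honey: 135.0 mL; heavy cream: 0.4 kg; vegetable oil: 1875.0 mL

Scaling factor: 45/30 = 3/2 = 1.5.
maple syrup: (1 cup + 8 tbsp = 1.5 cup) × 3/2 × 240 mL/cup = 540.0 mL
plain yogurt: 3 oz × 3/2 × 28.35 g/oz ÷ 245 g/cup ≈ 0.5 cup
honey: 3 fl oz × 3/2 × 30 mL/fl oz = 135.0 mL
heavy cream: 1.25 cup × 3/2 × 238 g/cup ÷ 1000 g/kg ≈ 0.4 kg
vegetable oil: 1.25 L × 3/2 × 1000 mL/L = 1875.0 mL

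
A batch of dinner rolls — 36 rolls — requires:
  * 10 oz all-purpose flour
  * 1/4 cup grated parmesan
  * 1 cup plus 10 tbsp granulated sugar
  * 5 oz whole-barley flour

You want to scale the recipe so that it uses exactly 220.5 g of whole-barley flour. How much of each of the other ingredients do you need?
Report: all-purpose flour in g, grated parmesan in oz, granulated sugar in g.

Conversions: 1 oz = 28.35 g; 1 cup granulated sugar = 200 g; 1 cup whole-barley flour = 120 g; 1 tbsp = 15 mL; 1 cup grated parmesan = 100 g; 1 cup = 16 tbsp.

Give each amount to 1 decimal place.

all-purpose flour: 441.0 g; grated parmesan: 1.4 oz; granulated sugar: 505.6 g

The original recipe has 141.75 g of whole-barley flour, so the scaling factor is 220.5 ÷ 141.75 = 14/9.
all-purpose flour: 10 oz × 14/9 × 28.35 g/oz = 441.0 g
grated parmesan: 0.25 cup × 14/9 × 100 g/cup ÷ 28.35 g/oz ≈ 1.4 oz
granulated sugar: (1 cup + 10 tbsp = 1.625 cup) × 14/9 × 200 g/cup ≈ 505.6 g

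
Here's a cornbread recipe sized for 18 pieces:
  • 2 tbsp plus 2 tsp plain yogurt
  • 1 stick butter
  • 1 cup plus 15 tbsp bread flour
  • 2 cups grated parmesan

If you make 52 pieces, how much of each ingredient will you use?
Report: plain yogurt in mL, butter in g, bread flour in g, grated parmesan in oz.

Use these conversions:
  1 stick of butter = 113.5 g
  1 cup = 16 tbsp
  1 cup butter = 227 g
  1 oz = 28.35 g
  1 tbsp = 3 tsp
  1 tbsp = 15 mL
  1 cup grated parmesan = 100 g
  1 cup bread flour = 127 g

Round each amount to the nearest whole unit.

Scaling factor: 52/18 = 26/9.
plain yogurt: (2 tbsp + 2 tsp = 8/3 tbsp) × 26/9 × 15 mL/tbsp ≈ 116 mL
butter: 1 stick × 26/9 × 113.5 g/stick ≈ 328 g
bread flour: (1 cup + 15 tbsp = 1.9375 cup) × 26/9 × 127 g/cup ≈ 711 g
grated parmesan: 2 cup × 26/9 × 100 g/cup ÷ 28.35 g/oz ≈ 20 oz

plain yogurt: 116 mL; butter: 328 g; bread flour: 711 g; grated parmesan: 20 oz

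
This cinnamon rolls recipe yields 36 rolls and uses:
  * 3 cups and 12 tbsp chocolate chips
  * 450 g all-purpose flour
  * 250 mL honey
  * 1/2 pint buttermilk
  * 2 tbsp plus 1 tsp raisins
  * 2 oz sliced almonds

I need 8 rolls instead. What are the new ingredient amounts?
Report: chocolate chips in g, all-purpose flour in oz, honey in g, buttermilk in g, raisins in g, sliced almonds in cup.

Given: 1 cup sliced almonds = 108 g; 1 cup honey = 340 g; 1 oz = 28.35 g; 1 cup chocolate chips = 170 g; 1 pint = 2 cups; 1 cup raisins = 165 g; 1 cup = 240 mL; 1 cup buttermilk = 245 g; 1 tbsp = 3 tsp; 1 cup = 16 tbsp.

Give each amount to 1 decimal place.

chocolate chips: 141.7 g; all-purpose flour: 3.5 oz; honey: 78.7 g; buttermilk: 54.4 g; raisins: 5.3 g; sliced almonds: 0.1 cup

Scaling factor: 8/36 = 2/9.
chocolate chips: (3 cup + 12 tbsp = 3.75 cup) × 2/9 × 170 g/cup ≈ 141.7 g
all-purpose flour: 450 g × 2/9 ÷ 28.35 g/oz ≈ 3.5 oz
honey: 250 mL × 2/9 ÷ 240 mL/cup × 340 g/cup ≈ 78.7 g
buttermilk: 0.5 pint × 2/9 × 2 cup/pint × 245 g/cup ≈ 54.4 g
raisins: (2 tbsp + 1 tsp = 7/3 tbsp) × 2/9 ÷ 16 tbsp/cup × 165 g/cup ≈ 5.3 g
sliced almonds: 2 oz × 2/9 × 28.35 g/oz ÷ 108 g/cup ≈ 0.1 cup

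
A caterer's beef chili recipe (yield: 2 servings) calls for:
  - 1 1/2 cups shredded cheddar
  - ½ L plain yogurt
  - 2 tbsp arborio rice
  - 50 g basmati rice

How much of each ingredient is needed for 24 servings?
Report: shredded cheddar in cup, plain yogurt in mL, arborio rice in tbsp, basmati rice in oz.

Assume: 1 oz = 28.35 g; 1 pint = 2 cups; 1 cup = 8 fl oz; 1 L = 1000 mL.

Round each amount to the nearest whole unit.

shredded cheddar: 18 cup; plain yogurt: 6000 mL; arborio rice: 24 tbsp; basmati rice: 21 oz

Scaling factor: 24/2 = 12.
shredded cheddar: 1.5 cup × 12 = 18 cup
plain yogurt: 0.5 L × 12 × 1000 mL/L = 6000 mL
arborio rice: 2 tbsp × 12 = 24 tbsp
basmati rice: 50 g × 12 ÷ 28.35 g/oz ≈ 21 oz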